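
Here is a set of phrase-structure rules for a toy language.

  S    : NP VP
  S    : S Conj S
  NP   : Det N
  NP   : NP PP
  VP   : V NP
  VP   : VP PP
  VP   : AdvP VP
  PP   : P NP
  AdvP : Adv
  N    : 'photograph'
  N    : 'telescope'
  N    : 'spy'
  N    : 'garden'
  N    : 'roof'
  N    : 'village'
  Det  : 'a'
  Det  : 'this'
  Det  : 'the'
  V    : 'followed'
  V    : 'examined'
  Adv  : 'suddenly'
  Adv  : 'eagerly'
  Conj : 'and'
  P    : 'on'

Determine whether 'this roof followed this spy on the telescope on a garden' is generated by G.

Grammatical

[S [NP [Det this] [N roof]] [VP [V followed] [NP [NP [Det this] [N spy]] [PP [P on] [NP [NP [Det the] [N telescope]] [PP [P on] [NP [Det a] [N garden]]]]]]]]
Each bracket corresponds to one application of a listed rule, so the string is derivable from S.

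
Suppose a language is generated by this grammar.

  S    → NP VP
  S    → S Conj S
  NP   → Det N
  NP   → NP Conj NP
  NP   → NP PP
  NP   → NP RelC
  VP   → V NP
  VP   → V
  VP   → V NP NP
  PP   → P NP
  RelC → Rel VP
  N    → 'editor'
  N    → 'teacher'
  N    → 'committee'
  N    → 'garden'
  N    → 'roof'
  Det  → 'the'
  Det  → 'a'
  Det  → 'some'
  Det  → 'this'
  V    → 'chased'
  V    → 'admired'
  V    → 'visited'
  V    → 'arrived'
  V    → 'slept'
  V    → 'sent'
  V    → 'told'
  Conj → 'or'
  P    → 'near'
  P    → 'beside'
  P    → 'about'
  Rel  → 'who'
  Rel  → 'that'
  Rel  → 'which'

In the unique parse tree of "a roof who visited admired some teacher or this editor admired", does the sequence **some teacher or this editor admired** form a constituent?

No

[S [S [NP [NP [Det a] [N roof]] [RelC [Rel who] [VP [V visited]]]] [VP [V admired] [NP [Det some] [N teacher]]]] [Conj or] [S [NP [Det this] [N editor]] [VP [V admired]]]]
The smallest constituent containing 'some teacher or this editor admired' is the S spanning 'a roof who visited admired some teacher or this editor admired'; no single node in the tree dominates exactly the given words.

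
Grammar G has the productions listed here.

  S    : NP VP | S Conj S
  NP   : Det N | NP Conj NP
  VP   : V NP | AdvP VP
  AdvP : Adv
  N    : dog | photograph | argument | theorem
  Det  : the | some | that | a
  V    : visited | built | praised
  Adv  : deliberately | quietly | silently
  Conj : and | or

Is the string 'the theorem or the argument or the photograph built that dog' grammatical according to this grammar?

[S [NP [NP [Det the] [N theorem]] [Conj or] [NP [NP [Det the] [N argument]] [Conj or] [NP [Det the] [N photograph]]]] [VP [V built] [NP [Det that] [N dog]]]]
The bracketing above is licensed at every node by one of the given productions, with S at the root.

Grammatical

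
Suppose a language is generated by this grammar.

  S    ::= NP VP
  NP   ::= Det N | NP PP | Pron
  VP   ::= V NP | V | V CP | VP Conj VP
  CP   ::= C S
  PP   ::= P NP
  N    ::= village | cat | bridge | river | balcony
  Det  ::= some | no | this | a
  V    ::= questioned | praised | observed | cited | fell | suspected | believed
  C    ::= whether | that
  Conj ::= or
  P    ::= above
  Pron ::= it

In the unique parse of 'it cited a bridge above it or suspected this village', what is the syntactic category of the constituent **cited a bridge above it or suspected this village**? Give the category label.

VP

S
  NP
    Pron: it
  VP
    VP
      V: cited
      NP
        NP
          Det: a
          N: bridge
        PP
          P: above
          NP
            Pron: it
    Conj: or
    VP
      V: suspected
      NP
        Det: this
        N: village
The span 'cited a bridge above it or suspected this village' is the VP node built by VP → VP Conj VP.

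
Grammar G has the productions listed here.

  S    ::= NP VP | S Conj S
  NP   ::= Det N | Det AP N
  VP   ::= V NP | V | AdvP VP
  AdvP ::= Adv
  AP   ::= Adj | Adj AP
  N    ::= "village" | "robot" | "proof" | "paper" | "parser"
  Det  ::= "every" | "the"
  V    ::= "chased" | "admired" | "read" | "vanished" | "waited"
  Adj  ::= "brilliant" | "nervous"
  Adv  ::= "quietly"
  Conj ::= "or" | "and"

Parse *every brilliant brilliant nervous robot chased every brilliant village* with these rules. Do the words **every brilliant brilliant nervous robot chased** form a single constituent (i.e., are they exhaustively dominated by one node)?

No

[S [NP [Det every] [AP [Adj brilliant] [AP [Adj brilliant] [AP [Adj nervous]]]] [N robot]] [VP [V chased] [NP [Det every] [AP [Adj brilliant]] [N village]]]]
The smallest constituent containing 'every brilliant brilliant nervous robot chased' is the S spanning 'every brilliant brilliant nervous robot chased every brilliant village'; no single node in the tree dominates exactly the given words.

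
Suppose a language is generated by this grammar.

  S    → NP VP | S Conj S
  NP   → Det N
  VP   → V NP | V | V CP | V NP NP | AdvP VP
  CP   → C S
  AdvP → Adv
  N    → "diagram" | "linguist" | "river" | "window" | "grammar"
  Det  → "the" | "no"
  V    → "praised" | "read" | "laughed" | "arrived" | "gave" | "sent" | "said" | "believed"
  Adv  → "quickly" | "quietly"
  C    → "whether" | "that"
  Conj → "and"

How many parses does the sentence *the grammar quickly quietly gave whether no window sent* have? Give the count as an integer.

1

[S [NP [Det the] [N grammar]] [VP [AdvP [Adv quickly]] [VP [AdvP [Adv quietly]] [VP [V gave] [CP [C whether] [S [NP [Det no] [N window]] [VP [V sent]]]]]]]]
No rule offers an alternative attachment or grouping for any span, so this is the only derivation.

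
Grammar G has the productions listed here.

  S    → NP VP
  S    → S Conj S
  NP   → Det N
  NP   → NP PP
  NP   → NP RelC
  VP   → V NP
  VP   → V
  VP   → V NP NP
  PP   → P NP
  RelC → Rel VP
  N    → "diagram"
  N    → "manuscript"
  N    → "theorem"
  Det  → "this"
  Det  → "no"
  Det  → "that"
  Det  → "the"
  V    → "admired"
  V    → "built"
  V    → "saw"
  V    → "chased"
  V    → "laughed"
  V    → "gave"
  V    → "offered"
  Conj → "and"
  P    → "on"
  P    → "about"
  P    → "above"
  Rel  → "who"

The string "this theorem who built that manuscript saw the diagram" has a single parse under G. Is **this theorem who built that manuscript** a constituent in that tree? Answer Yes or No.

Yes

[S [NP [NP [Det this] [N theorem]] [RelC [Rel who] [VP [V built] [NP [Det that] [N manuscript]]]]] [VP [V saw] [NP [Det the] [N diagram]]]]
The words 'this theorem who built that manuscript' are exhaustively dominated by a single NP node (built by NP → NP RelC), so they form a constituent.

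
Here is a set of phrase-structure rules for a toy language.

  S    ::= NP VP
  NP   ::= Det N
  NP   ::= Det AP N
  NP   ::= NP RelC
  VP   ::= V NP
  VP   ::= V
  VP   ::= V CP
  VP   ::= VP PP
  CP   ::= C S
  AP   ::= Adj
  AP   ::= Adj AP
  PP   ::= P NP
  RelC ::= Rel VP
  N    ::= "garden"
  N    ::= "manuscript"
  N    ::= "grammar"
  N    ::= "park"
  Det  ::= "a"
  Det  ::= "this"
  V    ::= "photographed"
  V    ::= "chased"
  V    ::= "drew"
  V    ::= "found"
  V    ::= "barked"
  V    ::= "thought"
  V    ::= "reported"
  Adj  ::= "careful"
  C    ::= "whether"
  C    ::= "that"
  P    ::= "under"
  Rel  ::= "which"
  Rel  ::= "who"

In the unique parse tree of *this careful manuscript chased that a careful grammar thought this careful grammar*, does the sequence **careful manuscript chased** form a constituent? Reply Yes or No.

No

[S [NP [Det this] [AP [Adj careful]] [N manuscript]] [VP [V chased] [CP [C that] [S [NP [Det a] [AP [Adj careful]] [N grammar]] [VP [V thought] [NP [Det this] [AP [Adj careful]] [N grammar]]]]]]]
The smallest constituent containing 'careful manuscript chased' is the S spanning 'this careful manuscript chased that a careful grammar thought this careful grammar'; no single node in the tree dominates exactly the given words.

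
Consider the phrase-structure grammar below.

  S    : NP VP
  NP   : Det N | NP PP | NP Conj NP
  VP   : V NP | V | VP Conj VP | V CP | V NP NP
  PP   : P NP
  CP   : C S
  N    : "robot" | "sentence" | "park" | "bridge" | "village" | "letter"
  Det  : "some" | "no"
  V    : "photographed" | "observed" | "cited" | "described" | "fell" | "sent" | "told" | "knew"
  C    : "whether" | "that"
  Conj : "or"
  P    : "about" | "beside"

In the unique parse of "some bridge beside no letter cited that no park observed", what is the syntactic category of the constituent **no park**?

S
  NP
    NP
      Det: some
      N: bridge
    PP
      P: beside
      NP
        Det: no
        N: letter
  VP
    V: cited
    CP
      C: that
      S
        NP
          Det: no
          N: park
        VP
          V: observed
The span 'no park' is the NP node built by NP → Det N.

NP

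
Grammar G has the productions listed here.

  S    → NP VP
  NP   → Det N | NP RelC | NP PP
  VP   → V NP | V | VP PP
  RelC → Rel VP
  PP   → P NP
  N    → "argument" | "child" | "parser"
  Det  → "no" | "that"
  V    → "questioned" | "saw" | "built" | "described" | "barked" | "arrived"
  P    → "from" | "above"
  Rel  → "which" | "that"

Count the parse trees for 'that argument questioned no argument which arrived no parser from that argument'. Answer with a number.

Two of the 4 distinct bracketings:
[S [NP [Det that] [N argument]] [VP [V questioned] [NP [NP [Det no] [N argument]] [RelC [Rel which] [VP [V arrived] [NP [NP [Det no] [N parser]] [PP [P from] [NP [Det that] [N argument]]]]]]]]]
[S [NP [Det that] [N argument]] [VP [V questioned] [NP [NP [Det no] [N argument]] [RelC [Rel which] [VP [VP [V arrived] [NP [Det no] [N parser]]] [PP [P from] [NP [Det that] [N argument]]]]]]]]
The difference turns on whether NP → NP PP is used at the relevant span, versus an alternative expansion of NP.

4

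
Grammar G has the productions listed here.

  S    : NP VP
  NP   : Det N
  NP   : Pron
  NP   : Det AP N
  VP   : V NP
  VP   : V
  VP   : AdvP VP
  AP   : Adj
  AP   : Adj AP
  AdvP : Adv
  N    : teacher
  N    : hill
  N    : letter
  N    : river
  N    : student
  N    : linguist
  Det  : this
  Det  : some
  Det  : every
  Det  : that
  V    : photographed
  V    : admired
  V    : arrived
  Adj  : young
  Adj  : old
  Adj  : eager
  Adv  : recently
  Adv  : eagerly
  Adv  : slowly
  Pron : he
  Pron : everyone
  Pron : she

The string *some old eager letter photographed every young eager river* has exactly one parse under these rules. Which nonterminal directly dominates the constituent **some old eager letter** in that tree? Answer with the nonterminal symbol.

S
  NP
    Det: some
    AP
      Adj: old
      AP
        Adj: eager
    N: letter
  VP
    V: photographed
    NP
      Det: every
      AP
        Adj: young
        AP
          Adj: eager
      N: river
The span 'some old eager letter' is the NP node built by NP → Det AP N.
Its mother is the S built by S → NP VP.

S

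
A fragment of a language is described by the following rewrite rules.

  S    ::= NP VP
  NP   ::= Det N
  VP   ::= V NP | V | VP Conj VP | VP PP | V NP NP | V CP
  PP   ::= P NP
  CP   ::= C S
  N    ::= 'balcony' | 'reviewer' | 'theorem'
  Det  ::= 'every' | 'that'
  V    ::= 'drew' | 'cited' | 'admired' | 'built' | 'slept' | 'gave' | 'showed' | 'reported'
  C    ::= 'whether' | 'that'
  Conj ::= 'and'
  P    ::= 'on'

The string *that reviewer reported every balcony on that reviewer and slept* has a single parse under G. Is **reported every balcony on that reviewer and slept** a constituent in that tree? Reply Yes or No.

Yes

[S [NP [Det that] [N reviewer]] [VP [VP [VP [V reported] [NP [Det every] [N balcony]]] [PP [P on] [NP [Det that] [N reviewer]]]] [Conj and] [VP [V slept]]]]
The words 'reported every balcony on that reviewer and slept' are exhaustively dominated by a single VP node (built by VP → VP Conj VP), so they form a constituent.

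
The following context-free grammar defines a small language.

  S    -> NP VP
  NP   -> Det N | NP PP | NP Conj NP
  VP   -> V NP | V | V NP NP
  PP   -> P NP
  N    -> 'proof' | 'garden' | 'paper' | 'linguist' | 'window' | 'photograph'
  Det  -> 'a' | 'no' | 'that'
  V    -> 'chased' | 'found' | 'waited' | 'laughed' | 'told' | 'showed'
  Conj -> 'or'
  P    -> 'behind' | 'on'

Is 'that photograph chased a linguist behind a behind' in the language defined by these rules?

Ungrammatical

A Det word can never sit immediately before a P word in any string this grammar generates, so the substring 'a behind' rules out a derivation.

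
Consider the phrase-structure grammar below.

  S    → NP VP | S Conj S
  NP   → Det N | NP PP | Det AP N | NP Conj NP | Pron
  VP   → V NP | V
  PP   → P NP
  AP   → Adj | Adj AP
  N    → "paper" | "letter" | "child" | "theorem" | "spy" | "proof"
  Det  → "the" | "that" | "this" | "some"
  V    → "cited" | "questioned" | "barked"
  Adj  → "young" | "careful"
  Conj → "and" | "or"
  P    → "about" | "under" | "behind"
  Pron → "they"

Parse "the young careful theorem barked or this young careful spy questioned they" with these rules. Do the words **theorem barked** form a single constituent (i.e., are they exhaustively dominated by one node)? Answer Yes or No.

[S [S [NP [Det the] [AP [Adj young] [AP [Adj careful]]] [N theorem]] [VP [V barked]]] [Conj or] [S [NP [Det this] [AP [Adj young] [AP [Adj careful]]] [N spy]] [VP [V questioned] [NP [Pron they]]]]]
The smallest constituent containing 'theorem barked' is the S spanning 'the young careful theorem barked'; no single node in the tree dominates exactly the given words.

No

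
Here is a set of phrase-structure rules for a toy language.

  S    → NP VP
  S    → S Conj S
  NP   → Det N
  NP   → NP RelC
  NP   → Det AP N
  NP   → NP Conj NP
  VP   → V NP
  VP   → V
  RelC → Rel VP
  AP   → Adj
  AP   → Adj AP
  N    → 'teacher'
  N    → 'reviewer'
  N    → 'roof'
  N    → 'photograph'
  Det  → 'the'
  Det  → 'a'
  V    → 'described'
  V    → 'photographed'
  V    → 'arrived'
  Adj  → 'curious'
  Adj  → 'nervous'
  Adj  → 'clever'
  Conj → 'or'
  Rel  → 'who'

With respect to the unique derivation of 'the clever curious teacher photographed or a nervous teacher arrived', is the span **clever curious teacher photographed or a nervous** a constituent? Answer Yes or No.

No

[S [S [NP [Det the] [AP [Adj clever] [AP [Adj curious]]] [N teacher]] [VP [V photographed]]] [Conj or] [S [NP [Det a] [AP [Adj nervous]] [N teacher]] [VP [V arrived]]]]
The smallest constituent containing 'clever curious teacher photographed or a nervous' is the S spanning 'the clever curious teacher photographed or a nervous teacher arrived'; no single node in the tree dominates exactly the given words.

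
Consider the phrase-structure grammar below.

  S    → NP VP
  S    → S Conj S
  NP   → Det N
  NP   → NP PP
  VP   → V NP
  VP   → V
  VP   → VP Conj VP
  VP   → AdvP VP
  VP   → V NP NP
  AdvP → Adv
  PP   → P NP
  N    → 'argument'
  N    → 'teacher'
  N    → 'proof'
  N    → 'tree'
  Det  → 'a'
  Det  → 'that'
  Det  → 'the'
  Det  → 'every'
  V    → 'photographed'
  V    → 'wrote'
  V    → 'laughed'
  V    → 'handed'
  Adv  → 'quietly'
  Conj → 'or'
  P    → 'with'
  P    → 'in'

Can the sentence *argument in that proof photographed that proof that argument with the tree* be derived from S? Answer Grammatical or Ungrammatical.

Ungrammatical

For S → NP VP, no prefix of the string parses as an NP. The alternative S rule S → S Conj S likewise has no satisfying split.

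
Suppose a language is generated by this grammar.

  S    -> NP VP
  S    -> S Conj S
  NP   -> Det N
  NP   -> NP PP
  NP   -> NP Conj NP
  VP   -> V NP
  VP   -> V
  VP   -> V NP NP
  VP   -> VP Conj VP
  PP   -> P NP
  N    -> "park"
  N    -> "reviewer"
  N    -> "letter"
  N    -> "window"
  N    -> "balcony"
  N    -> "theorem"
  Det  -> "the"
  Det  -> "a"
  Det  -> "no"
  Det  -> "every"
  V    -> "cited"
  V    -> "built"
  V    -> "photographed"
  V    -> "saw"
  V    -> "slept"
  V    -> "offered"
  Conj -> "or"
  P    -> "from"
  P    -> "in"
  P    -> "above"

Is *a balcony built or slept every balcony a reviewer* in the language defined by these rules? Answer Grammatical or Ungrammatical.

S
  NP
    Det: a
    N: balcony
  VP
    VP
      V: built
    Conj: or
    VP
      V: slept
      NP
        Det: every
        N: balcony
      NP
        Det: a
        N: reviewer
Every word is introduced by a lexical rule and the phrasal rules combine the resulting categories into a single S.

Grammatical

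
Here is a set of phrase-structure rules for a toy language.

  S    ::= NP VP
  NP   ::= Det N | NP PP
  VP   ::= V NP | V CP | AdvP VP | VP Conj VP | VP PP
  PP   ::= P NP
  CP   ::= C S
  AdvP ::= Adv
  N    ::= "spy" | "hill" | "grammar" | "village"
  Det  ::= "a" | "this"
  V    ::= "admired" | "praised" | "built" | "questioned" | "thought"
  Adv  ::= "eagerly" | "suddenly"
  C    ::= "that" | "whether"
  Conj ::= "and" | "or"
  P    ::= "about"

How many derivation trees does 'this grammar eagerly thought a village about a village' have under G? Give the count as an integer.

3

Two of the 3 distinct bracketings:
[S [NP [Det this] [N grammar]] [VP [AdvP [Adv eagerly]] [VP [V thought] [NP [NP [Det a] [N village]] [PP [P about] [NP [Det a] [N village]]]]]]]
[S [NP [Det this] [N grammar]] [VP [AdvP [Adv eagerly]] [VP [VP [V thought] [NP [Det a] [N village]]] [PP [P about] [NP [Det a] [N village]]]]]]
The difference turns on whether NP → NP PP is used at the relevant span, versus an alternative expansion of NP.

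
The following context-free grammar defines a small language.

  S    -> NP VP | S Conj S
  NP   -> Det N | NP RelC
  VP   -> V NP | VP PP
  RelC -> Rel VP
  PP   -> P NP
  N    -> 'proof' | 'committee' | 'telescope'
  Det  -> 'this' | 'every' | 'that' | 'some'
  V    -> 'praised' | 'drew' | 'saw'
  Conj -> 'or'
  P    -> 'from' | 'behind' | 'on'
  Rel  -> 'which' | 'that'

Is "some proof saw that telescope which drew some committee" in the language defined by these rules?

[S [NP [Det some] [N proof]] [VP [V saw] [NP [NP [Det that] [N telescope]] [RelC [Rel which] [VP [V drew] [NP [Det some] [N committee]]]]]]]
The bracketing above is licensed at every node by one of the given productions, with S at the root.

Grammatical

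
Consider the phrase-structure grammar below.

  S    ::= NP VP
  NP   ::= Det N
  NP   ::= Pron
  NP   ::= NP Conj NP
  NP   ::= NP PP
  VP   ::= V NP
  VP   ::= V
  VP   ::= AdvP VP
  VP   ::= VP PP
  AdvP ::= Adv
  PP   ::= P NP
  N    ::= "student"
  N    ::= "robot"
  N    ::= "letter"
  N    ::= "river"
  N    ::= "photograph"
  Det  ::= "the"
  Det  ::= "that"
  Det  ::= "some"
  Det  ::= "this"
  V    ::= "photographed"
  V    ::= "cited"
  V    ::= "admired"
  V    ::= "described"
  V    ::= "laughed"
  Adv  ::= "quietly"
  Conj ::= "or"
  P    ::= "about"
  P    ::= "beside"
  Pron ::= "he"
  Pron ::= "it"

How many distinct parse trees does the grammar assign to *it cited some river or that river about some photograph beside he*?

9

Two of the 9 distinct bracketings:
[S [NP [Pron it]] [VP [V cited] [NP [NP [Det some] [N river]] [Conj or] [NP [NP [Det that] [N river]] [PP [P about] [NP [NP [Det some] [N photograph]] [PP [P beside] [NP [Pron he]]]]]]]]]
[S [NP [Pron it]] [VP [V cited] [NP [NP [Det some] [N river]] [Conj or] [NP [NP [NP [Det that] [N river]] [PP [P about] [NP [Det some] [N photograph]]]] [PP [P beside] [NP [Pron he]]]]]]]
The trees differ in how a recursive rule is bracketed over the same span.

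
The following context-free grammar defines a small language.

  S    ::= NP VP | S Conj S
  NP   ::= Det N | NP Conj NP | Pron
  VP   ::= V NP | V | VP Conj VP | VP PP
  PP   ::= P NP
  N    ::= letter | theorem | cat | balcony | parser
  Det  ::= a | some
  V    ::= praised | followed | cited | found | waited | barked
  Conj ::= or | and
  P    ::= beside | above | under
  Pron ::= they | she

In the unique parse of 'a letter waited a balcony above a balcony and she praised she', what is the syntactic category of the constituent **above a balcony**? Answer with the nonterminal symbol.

PP

[S [S [NP [Det a] [N letter]] [VP [VP [V waited] [NP [Det a] [N balcony]]] [PP [P above] [NP [Det a] [N balcony]]]]] [Conj and] [S [NP [Pron she]] [VP [V praised] [NP [Pron she]]]]]
The span 'above a balcony' is the PP node built by PP → P NP.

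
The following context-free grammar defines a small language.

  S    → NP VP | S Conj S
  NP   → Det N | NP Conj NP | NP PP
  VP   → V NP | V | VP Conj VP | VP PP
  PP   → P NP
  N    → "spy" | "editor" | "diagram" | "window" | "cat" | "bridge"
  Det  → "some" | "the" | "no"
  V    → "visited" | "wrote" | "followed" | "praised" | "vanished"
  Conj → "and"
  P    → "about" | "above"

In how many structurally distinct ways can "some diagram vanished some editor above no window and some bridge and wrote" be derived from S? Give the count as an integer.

Two of the 3 distinct bracketings:
[S [NP [Det some] [N diagram]] [VP [VP [V vanished] [NP [NP [NP [Det some] [N editor]] [PP [P above] [NP [Det no] [N window]]]] [Conj and] [NP [Det some] [N bridge]]]] [Conj and] [VP [V wrote]]]]
[S [NP [Det some] [N diagram]] [VP [VP [V vanished] [NP [NP [Det some] [N editor]] [PP [P above] [NP [NP [Det no] [N window]] [Conj and] [NP [Det some] [N bridge]]]]]] [Conj and] [VP [V wrote]]]]
The trees differ in how a recursive rule is bracketed over the same span.

3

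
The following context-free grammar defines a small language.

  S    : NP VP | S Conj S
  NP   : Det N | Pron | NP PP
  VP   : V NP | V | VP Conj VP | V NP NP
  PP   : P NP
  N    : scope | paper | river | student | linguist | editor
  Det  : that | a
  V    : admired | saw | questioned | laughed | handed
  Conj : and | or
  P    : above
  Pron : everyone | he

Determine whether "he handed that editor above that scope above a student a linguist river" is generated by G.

Ungrammatical

An N word can never sit immediately before an N word in any string this grammar generates, so the substring 'linguist river' rules out a derivation.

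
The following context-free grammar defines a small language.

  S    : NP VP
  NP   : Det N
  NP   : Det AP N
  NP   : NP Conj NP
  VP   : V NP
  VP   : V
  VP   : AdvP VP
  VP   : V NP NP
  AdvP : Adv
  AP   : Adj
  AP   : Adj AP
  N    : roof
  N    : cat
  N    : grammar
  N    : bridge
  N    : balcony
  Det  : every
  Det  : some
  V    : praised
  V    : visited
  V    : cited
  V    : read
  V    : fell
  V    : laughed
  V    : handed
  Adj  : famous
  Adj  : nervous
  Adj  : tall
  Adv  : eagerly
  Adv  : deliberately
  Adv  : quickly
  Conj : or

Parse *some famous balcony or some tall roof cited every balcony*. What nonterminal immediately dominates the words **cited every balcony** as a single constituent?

[S [NP [NP [Det some] [AP [Adj famous]] [N balcony]] [Conj or] [NP [Det some] [AP [Adj tall]] [N roof]]] [VP [V cited] [NP [Det every] [N balcony]]]]
The span 'cited every balcony' is the VP node built by VP → V NP.

VP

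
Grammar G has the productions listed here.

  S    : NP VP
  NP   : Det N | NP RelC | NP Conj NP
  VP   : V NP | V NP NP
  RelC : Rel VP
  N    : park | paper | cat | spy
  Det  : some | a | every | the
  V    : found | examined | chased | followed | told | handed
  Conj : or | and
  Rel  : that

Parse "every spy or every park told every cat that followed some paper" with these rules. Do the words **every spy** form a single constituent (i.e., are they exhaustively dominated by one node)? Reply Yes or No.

[S [NP [NP [Det every] [N spy]] [Conj or] [NP [Det every] [N park]]] [VP [V told] [NP [NP [Det every] [N cat]] [RelC [Rel that] [VP [V followed] [NP [Det some] [N paper]]]]]]]
The words 'every spy' are exhaustively dominated by a single NP node (built by NP → Det N), so they form a constituent.

Yes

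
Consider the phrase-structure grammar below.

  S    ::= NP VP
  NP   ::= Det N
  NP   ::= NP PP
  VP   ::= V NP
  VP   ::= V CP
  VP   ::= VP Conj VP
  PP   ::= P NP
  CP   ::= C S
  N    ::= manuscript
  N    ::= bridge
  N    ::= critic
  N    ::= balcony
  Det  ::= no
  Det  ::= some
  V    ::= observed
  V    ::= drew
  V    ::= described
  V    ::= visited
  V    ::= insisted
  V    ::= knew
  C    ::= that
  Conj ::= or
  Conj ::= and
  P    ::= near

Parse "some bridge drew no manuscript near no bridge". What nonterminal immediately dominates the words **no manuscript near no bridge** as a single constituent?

S
  NP
    Det: some
    N: bridge
  VP
    V: drew
    NP
      NP
        Det: no
        N: manuscript
      PP
        P: near
        NP
          Det: no
          N: bridge
The span 'no manuscript near no bridge' is the NP node built by NP → NP PP.

NP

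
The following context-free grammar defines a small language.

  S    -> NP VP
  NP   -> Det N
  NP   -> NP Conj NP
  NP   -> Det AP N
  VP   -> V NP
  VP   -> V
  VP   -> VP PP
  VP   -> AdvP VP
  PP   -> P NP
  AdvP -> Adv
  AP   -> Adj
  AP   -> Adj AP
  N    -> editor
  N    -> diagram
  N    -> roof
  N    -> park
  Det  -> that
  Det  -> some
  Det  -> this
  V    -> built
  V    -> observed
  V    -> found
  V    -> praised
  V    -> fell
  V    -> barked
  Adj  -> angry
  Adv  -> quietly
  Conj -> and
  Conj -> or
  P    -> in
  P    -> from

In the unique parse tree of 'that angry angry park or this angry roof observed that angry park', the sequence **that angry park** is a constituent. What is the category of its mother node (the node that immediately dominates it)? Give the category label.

VP

S
  NP
    NP
      Det: that
      AP
        Adj: angry
        AP
          Adj: angry
      N: park
    Conj: or
    NP
      Det: this
      AP
        Adj: angry
      N: roof
  VP
    V: observed
    NP
      Det: that
      AP
        Adj: angry
      N: park
The span 'that angry park' is the NP node built by NP → Det AP N.
Its mother is the VP built by VP → V NP.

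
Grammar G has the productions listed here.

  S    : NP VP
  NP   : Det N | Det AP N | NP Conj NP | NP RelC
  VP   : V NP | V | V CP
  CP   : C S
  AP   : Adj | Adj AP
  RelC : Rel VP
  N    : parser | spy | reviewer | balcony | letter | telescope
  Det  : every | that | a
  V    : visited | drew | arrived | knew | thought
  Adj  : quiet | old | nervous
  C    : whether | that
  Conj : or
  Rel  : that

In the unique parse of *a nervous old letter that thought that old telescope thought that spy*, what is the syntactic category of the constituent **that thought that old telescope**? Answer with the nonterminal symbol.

RelC

S
  NP
    NP
      Det: a
      AP
        Adj: nervous
        AP
          Adj: old
      N: letter
    RelC
      Rel: that
      VP
        V: thought
        NP
          Det: that
          AP
            Adj: old
          N: telescope
  VP
    V: thought
    NP
      Det: that
      N: spy
The span 'that thought that old telescope' is the RelC node built by RelC → Rel VP.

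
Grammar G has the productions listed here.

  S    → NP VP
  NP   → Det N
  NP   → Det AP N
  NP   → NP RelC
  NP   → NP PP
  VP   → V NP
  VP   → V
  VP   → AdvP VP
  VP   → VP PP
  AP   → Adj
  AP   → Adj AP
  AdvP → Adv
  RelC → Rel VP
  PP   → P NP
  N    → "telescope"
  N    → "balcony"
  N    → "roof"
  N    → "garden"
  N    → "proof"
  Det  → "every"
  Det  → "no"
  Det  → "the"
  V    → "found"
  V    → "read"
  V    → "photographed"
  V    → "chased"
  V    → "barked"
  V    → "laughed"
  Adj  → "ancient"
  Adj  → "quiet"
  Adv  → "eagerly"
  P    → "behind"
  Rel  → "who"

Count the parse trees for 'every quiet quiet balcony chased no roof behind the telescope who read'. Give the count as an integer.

Two of the 3 distinct bracketings:
[S [NP [Det every] [AP [Adj quiet] [AP [Adj quiet]]] [N balcony]] [VP [V chased] [NP [NP [NP [Det no] [N roof]] [PP [P behind] [NP [Det the] [N telescope]]]] [RelC [Rel who] [VP [V read]]]]]]
[S [NP [Det every] [AP [Adj quiet] [AP [Adj quiet]]] [N balcony]] [VP [V chased] [NP [NP [Det no] [N roof]] [PP [P behind] [NP [NP [Det the] [N telescope]] [RelC [Rel who] [VP [V read]]]]]]]]
The trees differ in how a recursive rule is bracketed over the same span.

3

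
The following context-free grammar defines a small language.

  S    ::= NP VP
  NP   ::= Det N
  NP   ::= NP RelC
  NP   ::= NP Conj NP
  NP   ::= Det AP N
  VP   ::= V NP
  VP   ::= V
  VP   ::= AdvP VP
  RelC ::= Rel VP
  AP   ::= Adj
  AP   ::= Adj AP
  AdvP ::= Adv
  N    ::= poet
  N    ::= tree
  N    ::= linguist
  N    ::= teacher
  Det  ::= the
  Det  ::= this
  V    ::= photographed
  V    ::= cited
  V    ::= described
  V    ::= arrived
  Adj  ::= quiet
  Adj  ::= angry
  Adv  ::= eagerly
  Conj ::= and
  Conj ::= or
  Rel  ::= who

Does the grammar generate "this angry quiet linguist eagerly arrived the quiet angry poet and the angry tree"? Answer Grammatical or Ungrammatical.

[S [NP [Det this] [AP [Adj angry] [AP [Adj quiet]]] [N linguist]] [VP [AdvP [Adv eagerly]] [VP [V arrived] [NP [NP [Det the] [AP [Adj quiet] [AP [Adj angry]]] [N poet]] [Conj and] [NP [Det the] [AP [Adj angry]] [N tree]]]]]]
Each bracket corresponds to one application of a listed rule, so the string is derivable from S.

Grammatical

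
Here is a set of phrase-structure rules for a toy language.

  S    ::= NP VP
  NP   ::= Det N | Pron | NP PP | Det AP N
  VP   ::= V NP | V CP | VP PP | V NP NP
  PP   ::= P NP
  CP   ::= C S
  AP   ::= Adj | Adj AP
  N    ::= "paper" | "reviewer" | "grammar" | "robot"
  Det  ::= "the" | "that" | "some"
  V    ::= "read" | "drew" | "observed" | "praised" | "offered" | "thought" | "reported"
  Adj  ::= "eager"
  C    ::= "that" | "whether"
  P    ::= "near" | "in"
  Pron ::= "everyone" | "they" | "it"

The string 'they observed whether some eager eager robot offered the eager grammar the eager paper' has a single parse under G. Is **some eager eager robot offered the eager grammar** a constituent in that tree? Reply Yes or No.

No

[S [NP [Pron they]] [VP [V observed] [CP [C whether] [S [NP [Det some] [AP [Adj eager] [AP [Adj eager]]] [N robot]] [VP [V offered] [NP [Det the] [AP [Adj eager]] [N grammar]] [NP [Det the] [AP [Adj eager]] [N paper]]]]]]]
The smallest constituent containing 'some eager eager robot offered the eager grammar' is the S spanning 'some eager eager robot offered the eager grammar the eager paper'; no single node in the tree dominates exactly the given words.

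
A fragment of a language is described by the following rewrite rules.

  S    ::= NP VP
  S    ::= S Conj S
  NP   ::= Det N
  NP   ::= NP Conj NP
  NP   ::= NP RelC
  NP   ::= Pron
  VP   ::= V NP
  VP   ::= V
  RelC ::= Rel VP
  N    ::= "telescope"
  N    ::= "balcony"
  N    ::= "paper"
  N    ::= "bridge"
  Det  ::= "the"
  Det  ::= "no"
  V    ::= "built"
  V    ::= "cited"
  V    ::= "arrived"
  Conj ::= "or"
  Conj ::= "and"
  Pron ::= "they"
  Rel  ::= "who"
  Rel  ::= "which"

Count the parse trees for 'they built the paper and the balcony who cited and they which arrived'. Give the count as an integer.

7

Two of the 7 distinct bracketings:
[S [NP [Pron they]] [VP [V built] [NP [NP [Det the] [N paper]] [Conj and] [NP [NP [NP [Det the] [N balcony]] [RelC [Rel who] [VP [V cited]]]] [Conj and] [NP [NP [Pron they]] [RelC [Rel which] [VP [V arrived]]]]]]]]
[S [NP [Pron they]] [VP [V built] [NP [NP [Det the] [N paper]] [Conj and] [NP [NP [NP [NP [Det the] [N balcony]] [RelC [Rel who] [VP [V cited]]]] [Conj and] [NP [Pron they]]] [RelC [Rel which] [VP [V arrived]]]]]]]
The trees differ in how a recursive rule is bracketed over the same span.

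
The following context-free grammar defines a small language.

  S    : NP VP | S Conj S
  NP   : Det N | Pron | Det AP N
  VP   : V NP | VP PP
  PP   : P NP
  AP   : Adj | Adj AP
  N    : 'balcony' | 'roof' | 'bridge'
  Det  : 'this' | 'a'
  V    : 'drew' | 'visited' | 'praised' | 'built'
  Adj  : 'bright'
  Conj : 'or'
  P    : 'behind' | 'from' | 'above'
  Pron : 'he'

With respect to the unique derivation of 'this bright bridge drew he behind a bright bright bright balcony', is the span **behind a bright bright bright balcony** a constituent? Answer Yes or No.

[S [NP [Det this] [AP [Adj bright]] [N bridge]] [VP [VP [V drew] [NP [Pron he]]] [PP [P behind] [NP [Det a] [AP [Adj bright] [AP [Adj bright] [AP [Adj bright]]]] [N balcony]]]]]
The words 'behind a bright bright bright balcony' are exhaustively dominated by a single PP node (built by PP → P NP), so they form a constituent.

Yes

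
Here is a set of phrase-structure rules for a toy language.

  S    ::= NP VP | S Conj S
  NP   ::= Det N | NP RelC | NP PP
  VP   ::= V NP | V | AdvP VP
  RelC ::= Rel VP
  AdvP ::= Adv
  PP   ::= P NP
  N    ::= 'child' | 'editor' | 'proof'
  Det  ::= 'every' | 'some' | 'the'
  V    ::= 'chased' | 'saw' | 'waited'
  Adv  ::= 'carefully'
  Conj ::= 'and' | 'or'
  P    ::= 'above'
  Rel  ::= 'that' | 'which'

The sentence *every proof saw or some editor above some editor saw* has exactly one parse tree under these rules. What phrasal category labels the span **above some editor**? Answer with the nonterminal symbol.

[S [S [NP [Det every] [N proof]] [VP [V saw]]] [Conj or] [S [NP [NP [Det some] [N editor]] [PP [P above] [NP [Det some] [N editor]]]] [VP [V saw]]]]
The span 'above some editor' is the PP node built by PP → P NP.

PP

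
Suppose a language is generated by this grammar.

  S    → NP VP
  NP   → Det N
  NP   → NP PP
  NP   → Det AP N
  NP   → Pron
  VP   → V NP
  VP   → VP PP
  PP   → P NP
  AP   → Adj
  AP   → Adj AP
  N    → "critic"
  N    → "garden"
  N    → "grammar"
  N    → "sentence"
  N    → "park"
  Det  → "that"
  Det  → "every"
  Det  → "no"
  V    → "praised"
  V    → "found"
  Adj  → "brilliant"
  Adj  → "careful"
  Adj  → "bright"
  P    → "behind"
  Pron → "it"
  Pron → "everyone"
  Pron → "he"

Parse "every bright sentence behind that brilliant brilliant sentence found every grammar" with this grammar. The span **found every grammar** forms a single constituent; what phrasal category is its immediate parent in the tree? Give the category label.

S
  NP
    NP
      Det: every
      AP
        Adj: bright
      N: sentence
    PP
      P: behind
      NP
        Det: that
        AP
          Adj: brilliant
          AP
            Adj: brilliant
        N: sentence
  VP
    V: found
    NP
      Det: every
      N: grammar
The span 'found every grammar' is the VP node built by VP → V NP.
Its mother is the S built by S → NP VP.

S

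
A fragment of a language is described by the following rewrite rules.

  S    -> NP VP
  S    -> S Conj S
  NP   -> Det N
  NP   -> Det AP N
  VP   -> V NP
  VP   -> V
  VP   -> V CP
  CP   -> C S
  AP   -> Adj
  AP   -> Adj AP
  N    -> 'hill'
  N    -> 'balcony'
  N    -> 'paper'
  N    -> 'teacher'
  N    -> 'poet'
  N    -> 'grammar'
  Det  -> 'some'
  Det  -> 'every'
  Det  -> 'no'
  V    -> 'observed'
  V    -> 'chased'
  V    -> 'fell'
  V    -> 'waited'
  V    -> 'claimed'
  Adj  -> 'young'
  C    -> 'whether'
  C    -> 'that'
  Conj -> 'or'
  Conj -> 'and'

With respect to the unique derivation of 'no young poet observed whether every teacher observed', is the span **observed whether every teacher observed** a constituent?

[S [NP [Det no] [AP [Adj young]] [N poet]] [VP [V observed] [CP [C whether] [S [NP [Det every] [N teacher]] [VP [V observed]]]]]]
The words 'observed whether every teacher observed' are exhaustively dominated by a single VP node (built by VP → V CP), so they form a constituent.

Yes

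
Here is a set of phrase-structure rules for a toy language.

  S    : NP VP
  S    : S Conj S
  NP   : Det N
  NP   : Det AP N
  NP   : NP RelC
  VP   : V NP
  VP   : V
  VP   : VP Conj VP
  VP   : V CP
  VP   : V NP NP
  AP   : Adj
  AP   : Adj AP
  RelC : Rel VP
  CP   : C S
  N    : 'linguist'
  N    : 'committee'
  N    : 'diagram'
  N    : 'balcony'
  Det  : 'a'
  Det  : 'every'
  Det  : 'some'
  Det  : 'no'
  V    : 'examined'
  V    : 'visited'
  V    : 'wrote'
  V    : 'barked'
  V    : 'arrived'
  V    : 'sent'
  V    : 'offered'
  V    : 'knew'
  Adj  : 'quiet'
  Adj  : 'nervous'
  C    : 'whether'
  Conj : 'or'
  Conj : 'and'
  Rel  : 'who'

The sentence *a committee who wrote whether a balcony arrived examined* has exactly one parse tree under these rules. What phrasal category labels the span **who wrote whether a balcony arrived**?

RelC

S
  NP
    NP
      Det: a
      N: committee
    RelC
      Rel: who
      VP
        V: wrote
        CP
          C: whether
          S
            NP
              Det: a
              N: balcony
            VP
              V: arrived
  VP
    V: examined
The span 'who wrote whether a balcony arrived' is the RelC node built by RelC → Rel VP.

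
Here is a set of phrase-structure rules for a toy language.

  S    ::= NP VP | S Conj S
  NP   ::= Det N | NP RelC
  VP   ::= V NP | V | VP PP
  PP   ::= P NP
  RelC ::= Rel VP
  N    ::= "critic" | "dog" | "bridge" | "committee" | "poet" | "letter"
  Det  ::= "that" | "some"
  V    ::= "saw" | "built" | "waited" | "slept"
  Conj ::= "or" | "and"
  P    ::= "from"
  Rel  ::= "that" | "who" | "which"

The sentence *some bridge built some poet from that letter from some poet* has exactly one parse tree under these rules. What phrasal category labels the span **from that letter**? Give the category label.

S
  NP
    Det: some
    N: bridge
  VP
    VP
      VP
        V: built
        NP
          Det: some
          N: poet
      PP
        P: from
        NP
          Det: that
          N: letter
    PP
      P: from
      NP
        Det: some
        N: poet
The span 'from that letter' is the PP node built by PP → P NP.

PP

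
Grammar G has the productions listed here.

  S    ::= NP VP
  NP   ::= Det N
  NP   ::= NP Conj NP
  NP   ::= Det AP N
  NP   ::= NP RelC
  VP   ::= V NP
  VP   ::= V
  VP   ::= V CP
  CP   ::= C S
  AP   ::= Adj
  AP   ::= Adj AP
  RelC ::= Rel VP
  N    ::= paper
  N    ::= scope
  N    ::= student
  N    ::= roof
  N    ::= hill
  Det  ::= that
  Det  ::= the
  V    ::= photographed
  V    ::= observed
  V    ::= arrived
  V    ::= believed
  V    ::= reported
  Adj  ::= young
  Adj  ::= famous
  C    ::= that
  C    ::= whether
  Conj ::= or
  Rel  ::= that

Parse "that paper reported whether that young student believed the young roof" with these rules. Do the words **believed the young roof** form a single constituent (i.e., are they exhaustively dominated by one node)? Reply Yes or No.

[S [NP [Det that] [N paper]] [VP [V reported] [CP [C whether] [S [NP [Det that] [AP [Adj young]] [N student]] [VP [V believed] [NP [Det the] [AP [Adj young]] [N roof]]]]]]]
The words 'believed the young roof' are exhaustively dominated by a single VP node (built by VP → V NP), so they form a constituent.

Yes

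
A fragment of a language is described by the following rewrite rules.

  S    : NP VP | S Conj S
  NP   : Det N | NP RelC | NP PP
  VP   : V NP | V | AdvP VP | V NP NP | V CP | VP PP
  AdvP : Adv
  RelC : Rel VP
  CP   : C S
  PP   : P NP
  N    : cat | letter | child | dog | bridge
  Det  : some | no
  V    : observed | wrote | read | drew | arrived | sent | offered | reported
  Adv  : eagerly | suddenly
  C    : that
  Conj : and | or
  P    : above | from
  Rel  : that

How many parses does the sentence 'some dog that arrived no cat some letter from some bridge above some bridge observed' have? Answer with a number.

9

Two of the 9 distinct bracketings:
[S [NP [NP [Det some] [N dog]] [RelC [Rel that] [VP [V arrived] [NP [Det no] [N cat]] [NP [NP [Det some] [N letter]] [PP [P from] [NP [NP [Det some] [N bridge]] [PP [P above] [NP [Det some] [N bridge]]]]]]]]] [VP [V observed]]]
[S [NP [NP [Det some] [N dog]] [RelC [Rel that] [VP [V arrived] [NP [Det no] [N cat]] [NP [NP [NP [Det some] [N letter]] [PP [P from] [NP [Det some] [N bridge]]]] [PP [P above] [NP [Det some] [N bridge]]]]]]] [VP [V observed]]]
The trees differ in how a recursive rule is bracketed over the same span.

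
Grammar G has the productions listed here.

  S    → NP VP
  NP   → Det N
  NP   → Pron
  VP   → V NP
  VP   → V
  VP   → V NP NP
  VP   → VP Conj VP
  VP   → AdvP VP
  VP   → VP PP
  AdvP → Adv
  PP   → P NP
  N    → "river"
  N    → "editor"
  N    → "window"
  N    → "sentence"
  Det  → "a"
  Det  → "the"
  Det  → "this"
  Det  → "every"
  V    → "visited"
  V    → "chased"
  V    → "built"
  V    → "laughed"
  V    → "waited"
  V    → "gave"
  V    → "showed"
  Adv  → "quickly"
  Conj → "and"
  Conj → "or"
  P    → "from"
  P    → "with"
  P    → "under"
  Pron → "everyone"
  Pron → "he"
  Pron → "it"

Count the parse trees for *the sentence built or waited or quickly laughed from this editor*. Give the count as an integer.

Two of the 7 distinct bracketings:
[S [NP [Det the] [N sentence]] [VP [VP [V built]] [Conj or] [VP [VP [V waited]] [Conj or] [VP [AdvP [Adv quickly]] [VP [VP [V laughed]] [PP [P from] [NP [Det this] [N editor]]]]]]]]
[S [NP [Det the] [N sentence]] [VP [VP [V built]] [Conj or] [VP [VP [V waited]] [Conj or] [VP [VP [AdvP [Adv quickly]] [VP [V laughed]]] [PP [P from] [NP [Det this] [N editor]]]]]]]
The trees differ in how a recursive rule is bracketed over the same span.

7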